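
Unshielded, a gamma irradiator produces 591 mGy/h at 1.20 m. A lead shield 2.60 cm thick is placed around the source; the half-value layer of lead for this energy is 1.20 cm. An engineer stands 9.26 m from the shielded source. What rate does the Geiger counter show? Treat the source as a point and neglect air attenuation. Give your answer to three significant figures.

2.21 mGy/h

Distance alone: 591 × (1.20/9.26)² = 591 × 0.01679 = 9.923 mGy/h.
Shield: 2.60/1.20 = 2.167 half-value layers → attenuation 2^(−2.167) = 0.2227.
Combined: 9.923 × 0.2227 = 2.210 mGy/h.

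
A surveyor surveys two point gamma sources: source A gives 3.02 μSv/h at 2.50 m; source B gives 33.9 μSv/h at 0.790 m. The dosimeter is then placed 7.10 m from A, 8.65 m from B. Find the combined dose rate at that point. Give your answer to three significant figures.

Each source contributes Iᵢ·(dᵢ/rᵢ)²; contributions add.
A: 3.02 × (2.50/7.10)² = 0.3744 μSv/h
B: 33.9 × (0.790/8.65)² = 0.2828 μSv/h
Total = 0.3744 + 0.2828 = 0.6572 μSv/h.

0.657 μSv/h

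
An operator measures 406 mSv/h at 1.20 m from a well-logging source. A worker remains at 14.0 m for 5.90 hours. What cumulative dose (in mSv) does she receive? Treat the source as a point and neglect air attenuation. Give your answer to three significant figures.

By the inverse-square law, rate at 14.0 m:
406 × (1.20/14.0)² = 406 × 0.007347 = 2.983 mSv/h.
Dose = rate × time = 2.983 mSv/h × 5.900 h = 17.60 mSv.

17.6 mSv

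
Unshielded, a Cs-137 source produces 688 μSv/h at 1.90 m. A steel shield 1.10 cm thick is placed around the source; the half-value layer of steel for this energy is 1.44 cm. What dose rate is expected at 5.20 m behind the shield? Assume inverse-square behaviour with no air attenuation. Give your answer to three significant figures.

54.1 μSv/h

Distance alone: 688 × (1.90/5.20)² = 688 × 0.1335 = 91.85 μSv/h.
Shield: 1.10/1.44 = 0.7639 half-value layers → attenuation 2^(−0.7639) = 0.5889.
Combined: 91.85 × 0.5889 = 54.09 μSv/h.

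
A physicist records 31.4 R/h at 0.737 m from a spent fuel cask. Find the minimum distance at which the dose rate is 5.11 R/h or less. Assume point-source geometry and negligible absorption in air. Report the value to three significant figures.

1.83 m

Since intensity falls as 1/r², d₂ = d₁·√(I₁/I₂).
I₁/I₂ = 31.4/5.11 = 6.145, so d₂ = 0.737 × √6.145 = 1.827 m.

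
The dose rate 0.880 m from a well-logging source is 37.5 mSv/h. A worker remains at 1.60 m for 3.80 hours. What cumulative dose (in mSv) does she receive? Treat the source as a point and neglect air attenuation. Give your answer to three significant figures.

Using I₁d₁² = I₂d₂², rate at 1.60 m:
37.5 × (0.880/1.60)² = 37.5 × 0.3025 = 11.34 mSv/h.
Dose = rate × time = 11.34 mSv/h × 3.800 h = 43.09 mSv.

43.1 mSv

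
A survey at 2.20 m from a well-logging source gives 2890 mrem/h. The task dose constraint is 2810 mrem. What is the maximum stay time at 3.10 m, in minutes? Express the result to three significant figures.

116 min

Intensity scales as (d₁/d₂)², so rate at 3.10 m:
(2.20/3.10)² = 0.5036, so 2890 × 0.5036 = 1455 mrem/h.
Stay time = 2810 mrem ÷ 1455 mrem/h = 1.931 h = 115.9 min.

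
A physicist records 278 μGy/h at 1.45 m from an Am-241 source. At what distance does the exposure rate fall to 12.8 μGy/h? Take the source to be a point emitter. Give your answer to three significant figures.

Applying the 1/r² law, d₂ = d₁·√(I₁/I₂).
I₁/I₂ = 278/12.8 = 21.72, so d₂ = 1.45 × √21.72 = 6.758 m.

6.76 m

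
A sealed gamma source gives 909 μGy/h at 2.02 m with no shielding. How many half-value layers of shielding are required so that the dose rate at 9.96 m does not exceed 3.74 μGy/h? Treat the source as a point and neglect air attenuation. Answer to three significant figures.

At 9.96 m, distance alone gives 909 × (2.02/9.96)² = 909 × 0.04113 = 37.39 μGy/h.
Further attenuation needed: 37.39/3.74 = 9.997.
n = log₂(9.997) = 3.321 half-value layers.

3.32 half-value layers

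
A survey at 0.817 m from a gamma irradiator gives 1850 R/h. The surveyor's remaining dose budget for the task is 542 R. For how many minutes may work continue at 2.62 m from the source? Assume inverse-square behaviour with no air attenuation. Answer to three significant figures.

181 min

Using I₁d₁² = I₂d₂², rate at 2.62 m:
1850 × (0.817/2.62)² = 1850 × 0.09724 = 179.9 R/h.
Stay time = 542 R ÷ 179.9 R/h = 3.013 h = 180.8 min.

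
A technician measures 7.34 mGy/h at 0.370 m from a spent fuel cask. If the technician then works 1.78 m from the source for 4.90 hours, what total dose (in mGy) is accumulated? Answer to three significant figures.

Applying the 1/r² law, rate at 1.78 m:
7.34 × (0.370/1.78)² = 7.34 × 0.04321 = 0.3172 mGy/h.
Dose = rate × time = 0.3172 mGy/h × 4.900 h = 1.554 mGy.

1.55 mGy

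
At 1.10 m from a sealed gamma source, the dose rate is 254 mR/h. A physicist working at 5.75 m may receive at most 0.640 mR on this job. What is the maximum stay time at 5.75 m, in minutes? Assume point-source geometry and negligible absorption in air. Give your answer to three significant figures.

Applying the 1/r² law, rate at 5.75 m:
(1.10/5.75)² = 0.03660, so 254 × 0.03660 = 9.296 mR/h.
Stay time = 0.640 mR ÷ 9.296 mR/h = 0.06885 h = 4.131 min.

4.13 min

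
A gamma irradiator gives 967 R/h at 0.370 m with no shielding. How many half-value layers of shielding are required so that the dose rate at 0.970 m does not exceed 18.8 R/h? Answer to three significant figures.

2.90 half-value layers

At 0.970 m, distance alone gives (0.370/0.970)² = 0.1455, so 967 × 0.1455 = 140.7 R/h.
Further attenuation needed: 140.7/18.8 = 7.484.
n = log₂(7.484) = 2.904 half-value layers.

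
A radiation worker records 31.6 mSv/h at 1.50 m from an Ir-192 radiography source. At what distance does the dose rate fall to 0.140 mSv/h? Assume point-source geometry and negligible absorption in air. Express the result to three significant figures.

Applying the 1/r² law, d₂ = d₁·√(I₁/I₂).
I₁/I₂ = 31.6/0.140 = 225.7, so d₂ = 1.50 × √225.7 = 22.53 m.

22.5 m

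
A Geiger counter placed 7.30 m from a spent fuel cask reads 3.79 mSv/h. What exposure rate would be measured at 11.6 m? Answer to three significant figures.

1.50 mSv/h

Since intensity falls as 1/r², scaling from 7.30 m to 11.6 m:
(7.30/11.6)² = 0.3960, so 3.79 × 0.3960 = 1.501 mSv/h.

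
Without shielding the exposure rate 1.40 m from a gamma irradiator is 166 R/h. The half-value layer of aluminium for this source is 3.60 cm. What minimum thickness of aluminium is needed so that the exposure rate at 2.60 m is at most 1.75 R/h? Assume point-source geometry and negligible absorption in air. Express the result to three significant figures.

At 2.60 m, distance alone gives 166 × (1.40/2.60)² = 166 × 0.2899 = 48.12 R/h.
Further attenuation needed: 48.12/1.75 = 27.50.
n = log₂(27.50) = 4.781 half-value layers.
Thickness = 4.781 × 3.60 cm = 17.21 cm.

17.2 cm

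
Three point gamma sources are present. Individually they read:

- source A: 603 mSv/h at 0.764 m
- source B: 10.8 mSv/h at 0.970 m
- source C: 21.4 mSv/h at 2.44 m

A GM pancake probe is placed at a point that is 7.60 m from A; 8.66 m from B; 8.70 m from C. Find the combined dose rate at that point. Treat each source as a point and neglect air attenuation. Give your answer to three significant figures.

By superposition, sum each source's inverse-square contribution:
A: 603 × (0.764/7.60)² = 6.094 mSv/h
B: 10.8 × (0.970/8.66)² = 0.1355 mSv/h
C: 21.4 × (2.44/8.70)² = 1.683 mSv/h
Total = 6.094 + 0.1355 + 1.683 = 7.913 mSv/h.

7.91 mSv/h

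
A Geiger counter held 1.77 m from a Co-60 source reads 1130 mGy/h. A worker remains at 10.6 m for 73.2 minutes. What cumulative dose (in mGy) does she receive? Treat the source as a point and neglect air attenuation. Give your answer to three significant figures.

38.4 mGy

By the inverse-square law, rate at 10.6 m:
(1.77/10.6)² = 0.02788, so 1130 × 0.02788 = 31.50 mGy/h.
Dose = rate × time = 31.50 mGy/h × 1.220 h = 38.43 mGy.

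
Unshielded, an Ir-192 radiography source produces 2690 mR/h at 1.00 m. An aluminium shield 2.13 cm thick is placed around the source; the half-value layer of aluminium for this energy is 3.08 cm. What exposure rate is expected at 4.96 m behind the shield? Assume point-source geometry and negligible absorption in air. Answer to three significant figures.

67.7 mR/h

Distance alone: (1.00/4.96)² = 0.04065, so 2690 × 0.04065 = 109.3 mR/h.
Shield: 2.13/3.08 = 0.6916 half-value layers → attenuation 2^(−0.6916) = 0.6192.
Combined: 109.3 × 0.6192 = 67.68 mR/h.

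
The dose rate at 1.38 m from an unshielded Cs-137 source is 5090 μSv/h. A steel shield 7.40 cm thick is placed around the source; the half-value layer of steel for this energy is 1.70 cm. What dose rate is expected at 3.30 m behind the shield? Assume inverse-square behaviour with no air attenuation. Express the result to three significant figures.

Distance alone: (1.38/3.30)² = 0.1749, so 5090 × 0.1749 = 890.2 μSv/h.
Shield: 7.40/1.70 = 4.353 half-value layers → attenuation 2^(−4.353) = 0.04893.
Combined: 890.2 × 0.04893 = 43.56 μSv/h.

43.6 μSv/h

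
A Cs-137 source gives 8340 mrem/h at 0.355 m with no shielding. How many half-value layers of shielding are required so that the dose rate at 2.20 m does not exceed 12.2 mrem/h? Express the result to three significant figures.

4.15 half-value layers

At 2.20 m, distance alone gives 8340 × (0.355/2.20)² = 8340 × 0.02604 = 217.2 mrem/h.
Further attenuation needed: 217.2/12.2 = 17.80.
n = log₂(17.80) = 4.154 half-value layers.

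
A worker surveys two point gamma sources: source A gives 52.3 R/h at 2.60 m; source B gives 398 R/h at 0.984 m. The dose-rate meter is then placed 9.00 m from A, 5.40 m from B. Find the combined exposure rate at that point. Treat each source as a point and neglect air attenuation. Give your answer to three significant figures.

By superposition, sum each source's inverse-square contribution:
A: 52.3 × (2.60/9.00)² = 4.365 R/h
B: 398 × (0.984/5.40)² = 13.22 R/h
Total = 4.365 + 13.22 = 17.59 R/h.

17.6 R/h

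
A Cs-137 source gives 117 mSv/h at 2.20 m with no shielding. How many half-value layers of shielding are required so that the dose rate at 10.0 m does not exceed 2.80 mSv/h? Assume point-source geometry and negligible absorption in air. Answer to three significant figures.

1.02 half-value layers

At 10.0 m, distance alone gives (2.20/10.0)² = 0.04840, so 117 × 0.04840 = 5.663 mSv/h.
Further attenuation needed: 5.663/2.80 = 2.023.
n = log₂(2.023) = 1.016 half-value layers.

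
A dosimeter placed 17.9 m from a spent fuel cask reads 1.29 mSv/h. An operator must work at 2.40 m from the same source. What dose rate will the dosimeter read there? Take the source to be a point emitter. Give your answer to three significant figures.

71.8 mSv/h

Since intensity falls as 1/r², scaling from 17.9 m to 2.40 m:
1.29 × (17.9/2.40)² = 1.29 × 55.63 = 71.76 mSv/h.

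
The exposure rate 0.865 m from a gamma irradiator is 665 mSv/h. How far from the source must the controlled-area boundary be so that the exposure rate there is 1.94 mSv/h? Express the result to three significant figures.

16.0 m

Applying the 1/r² law, d₂ = d₁·√(I₁/I₂).
I₁/I₂ = 665/1.94 = 342.8, so d₂ = 0.865 × √342.8 = 16.02 m.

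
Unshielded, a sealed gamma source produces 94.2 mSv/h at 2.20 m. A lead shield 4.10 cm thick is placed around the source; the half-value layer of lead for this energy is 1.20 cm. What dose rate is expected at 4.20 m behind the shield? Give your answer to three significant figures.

2.42 mSv/h

Distance alone: (2.20/4.20)² = 0.2744, so 94.2 × 0.2744 = 25.85 mSv/h.
Shield: 4.10/1.20 = 3.417 half-value layers → attenuation 2^(−3.417) = 0.09362.
Combined: 25.85 × 0.09362 = 2.420 mSv/h.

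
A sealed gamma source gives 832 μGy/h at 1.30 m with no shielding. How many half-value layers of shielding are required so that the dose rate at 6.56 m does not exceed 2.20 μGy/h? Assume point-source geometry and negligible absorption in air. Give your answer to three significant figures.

3.89 half-value layers

At 6.56 m, distance alone gives (1.30/6.56)² = 0.03927, so 832 × 0.03927 = 32.67 μGy/h.
Further attenuation needed: 32.67/2.20 = 14.85.
n = log₂(14.85) = 3.892 half-value layers.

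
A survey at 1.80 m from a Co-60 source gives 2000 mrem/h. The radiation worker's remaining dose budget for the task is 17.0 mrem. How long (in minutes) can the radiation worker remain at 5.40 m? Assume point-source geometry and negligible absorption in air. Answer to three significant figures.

Intensity scales as (d₁/d₂)², so rate at 5.40 m:
(1.80/5.40)² = 0.1111, so 2000 × 0.1111 = 222.2 mrem/h.
Stay time = 17.0 mrem ÷ 222.2 mrem/h = 0.07651 h = 4.591 min.

4.59 min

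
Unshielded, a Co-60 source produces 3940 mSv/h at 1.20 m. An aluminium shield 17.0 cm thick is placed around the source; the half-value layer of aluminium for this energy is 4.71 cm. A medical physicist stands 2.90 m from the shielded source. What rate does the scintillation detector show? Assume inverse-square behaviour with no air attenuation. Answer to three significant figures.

55.3 mSv/h

Distance alone: (1.20/2.90)² = 0.1712, so 3940 × 0.1712 = 674.5 mSv/h.
Shield: 17.0/4.71 = 3.609 half-value layers → attenuation 2^(−3.609) = 0.08196.
Combined: 674.5 × 0.08196 = 55.28 mSv/h.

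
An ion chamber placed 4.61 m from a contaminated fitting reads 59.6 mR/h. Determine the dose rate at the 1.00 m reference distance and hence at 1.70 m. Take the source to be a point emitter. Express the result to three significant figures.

1270 mR/h; 438 mR/h

Using I₁d₁² = I₂d₂²,
At 1.00 m: 59.6 × (4.61/1.00)² = 59.6 × 21.25 = 1266 mR/h
At 1.70 m: 1266 × (1.00/1.70)² = 1266 × 0.3460 = 438.0 mR/h.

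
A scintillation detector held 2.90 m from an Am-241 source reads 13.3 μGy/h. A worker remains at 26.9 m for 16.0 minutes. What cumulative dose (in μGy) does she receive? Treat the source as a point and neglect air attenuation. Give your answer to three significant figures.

0.0412 μGy

Intensity scales as (d₁/d₂)², so rate at 26.9 m:
13.3 × (2.90/26.9)² = 13.3 × 0.01162 = 0.1545 μGy/h.
Dose = rate × time = 0.1545 μGy/h × 0.2667 h = 0.04121 μGy.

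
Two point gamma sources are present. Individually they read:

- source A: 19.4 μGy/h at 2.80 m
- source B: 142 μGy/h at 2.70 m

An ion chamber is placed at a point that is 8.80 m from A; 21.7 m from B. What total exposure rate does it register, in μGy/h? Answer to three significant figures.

By superposition, sum each source's inverse-square contribution:
A: 19.4 × (2.80/8.80)² = 1.964 μGy/h
B: 142 × (2.70/21.7)² = 2.198 μGy/h
Total = 1.964 + 2.198 = 4.162 μGy/h.

4.16 μGy/h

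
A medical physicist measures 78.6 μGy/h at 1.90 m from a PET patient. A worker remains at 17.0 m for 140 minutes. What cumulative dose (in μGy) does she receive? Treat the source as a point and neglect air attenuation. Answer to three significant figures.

Since intensity falls as 1/r², rate at 17.0 m:
(1.90/17.0)² = 0.01249, so 78.6 × 0.01249 = 0.9817 μGy/h.
Dose = rate × time = 0.9817 μGy/h × 2.333 h = 2.290 μGy.

2.29 μGy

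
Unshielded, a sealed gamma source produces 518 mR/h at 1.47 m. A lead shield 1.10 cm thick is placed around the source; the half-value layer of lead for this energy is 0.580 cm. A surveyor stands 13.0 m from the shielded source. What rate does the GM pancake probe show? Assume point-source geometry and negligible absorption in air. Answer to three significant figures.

Distance alone: 518 × (1.47/13.0)² = 518 × 0.01279 = 6.625 mR/h.
Shield: 1.10/0.580 = 1.897 half-value layers → attenuation 2^(−1.897) = 0.2685.
Combined: 6.625 × 0.2685 = 1.779 mR/h.

1.78 mR/h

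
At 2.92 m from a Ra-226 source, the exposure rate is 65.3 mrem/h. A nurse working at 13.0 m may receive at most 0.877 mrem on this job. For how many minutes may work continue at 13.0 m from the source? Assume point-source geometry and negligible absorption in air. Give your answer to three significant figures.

16.0 min

Using I₁d₁² = I₂d₂², rate at 13.0 m:
65.3 × (2.92/13.0)² = 65.3 × 0.05045 = 3.294 mrem/h.
Stay time = 0.877 mrem ÷ 3.294 mrem/h = 0.2662 h = 15.97 min.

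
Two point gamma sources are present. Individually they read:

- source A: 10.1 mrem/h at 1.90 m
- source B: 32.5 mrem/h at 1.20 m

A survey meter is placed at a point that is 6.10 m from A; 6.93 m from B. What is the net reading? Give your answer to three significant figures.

Each source contributes Iᵢ·(dᵢ/rᵢ)²; contributions add.
A: 10.1 × (1.90/6.10)² = 0.9799 mrem/h
B: 32.5 × (1.20/6.93)² = 0.9745 mrem/h
Total = 0.9799 + 0.9745 = 1.954 mrem/h.

1.95 mrem/h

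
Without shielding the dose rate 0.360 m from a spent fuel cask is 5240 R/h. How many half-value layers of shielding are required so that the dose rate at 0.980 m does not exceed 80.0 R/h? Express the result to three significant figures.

3.14 half-value layers

At 0.980 m, distance alone gives 5240 × (0.360/0.980)² = 5240 × 0.1349 = 706.9 R/h.
Further attenuation needed: 706.9/80.0 = 8.836.
n = log₂(8.836) = 3.143 half-value layers.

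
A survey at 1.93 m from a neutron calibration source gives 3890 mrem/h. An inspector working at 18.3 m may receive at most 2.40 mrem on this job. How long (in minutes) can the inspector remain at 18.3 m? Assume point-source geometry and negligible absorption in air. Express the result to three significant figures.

Applying the 1/r² law, rate at 18.3 m:
(1.93/18.3)² = 0.01112, so 3890 × 0.01112 = 43.26 mrem/h.
Stay time = 2.40 mrem ÷ 43.26 mrem/h = 0.05548 h = 3.329 min.

3.33 min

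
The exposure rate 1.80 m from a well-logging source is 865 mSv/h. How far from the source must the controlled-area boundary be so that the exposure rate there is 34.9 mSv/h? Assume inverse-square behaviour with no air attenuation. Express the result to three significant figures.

Intensity scales as (d₁/d₂)², so d₂ = d₁·√(I₁/I₂).
I₁/I₂ = 865/34.9 = 24.79, so d₂ = 1.80 × √24.79 = 8.962 m.

8.96 m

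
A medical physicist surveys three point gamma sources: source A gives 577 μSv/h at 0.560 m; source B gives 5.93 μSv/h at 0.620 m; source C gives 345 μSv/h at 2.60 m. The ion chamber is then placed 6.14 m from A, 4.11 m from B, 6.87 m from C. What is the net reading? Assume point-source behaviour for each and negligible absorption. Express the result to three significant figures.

By superposition, sum each source's inverse-square contribution:
A: 577 × (0.560/6.14)² = 4.800 μSv/h
B: 5.93 × (0.620/4.11)² = 0.1349 μSv/h
C: 345 × (2.60/6.87)² = 49.41 μSv/h
Total = 4.800 + 0.1349 + 49.41 = 54.34 μSv/h.

54.3 μSv/h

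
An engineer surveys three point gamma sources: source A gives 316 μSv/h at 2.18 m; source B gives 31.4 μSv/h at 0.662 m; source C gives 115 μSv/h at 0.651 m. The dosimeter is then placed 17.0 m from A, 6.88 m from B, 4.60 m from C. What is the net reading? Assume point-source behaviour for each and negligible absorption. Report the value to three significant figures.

Each source contributes Iᵢ·(dᵢ/rᵢ)²; contributions add.
A: 316 × (2.18/17.0)² = 5.196 μSv/h
B: 31.4 × (0.662/6.88)² = 0.2907 μSv/h
C: 115 × (0.651/4.60)² = 2.303 μSv/h
Total = 5.196 + 0.2907 + 2.303 = 7.790 μSv/h.

7.79 μSv/h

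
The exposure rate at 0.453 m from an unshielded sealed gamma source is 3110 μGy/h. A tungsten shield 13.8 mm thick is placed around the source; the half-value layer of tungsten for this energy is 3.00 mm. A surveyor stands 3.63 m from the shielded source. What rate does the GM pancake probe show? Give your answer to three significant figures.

2.00 μGy/h

Distance alone: 3110 × (0.453/3.63)² = 3110 × 0.01557 = 48.42 μGy/h.
Shield: 13.8/3.00 = 4.600 half-value layers → attenuation 2^(−4.600) = 0.04123.
Combined: 48.42 × 0.04123 = 1.996 μGy/h.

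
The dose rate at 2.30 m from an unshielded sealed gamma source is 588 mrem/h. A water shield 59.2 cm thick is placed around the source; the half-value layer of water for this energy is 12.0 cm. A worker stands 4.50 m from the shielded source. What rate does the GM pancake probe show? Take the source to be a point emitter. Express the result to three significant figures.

5.03 mrem/h

Distance alone: (2.30/4.50)² = 0.2612, so 588 × 0.2612 = 153.6 mrem/h.
Shield: 59.2/12.0 = 4.933 half-value layers → attenuation 2^(−4.933) = 0.03274.
Combined: 153.6 × 0.03274 = 5.029 mrem/h.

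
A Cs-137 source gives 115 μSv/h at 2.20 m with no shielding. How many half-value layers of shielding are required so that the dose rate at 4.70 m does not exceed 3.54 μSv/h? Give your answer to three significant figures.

At 4.70 m, distance alone gives (2.20/4.70)² = 0.2191, so 115 × 0.2191 = 25.20 μSv/h.
Further attenuation needed: 25.20/3.54 = 7.119.
n = log₂(7.119) = 2.832 half-value layers.

2.83 half-value layers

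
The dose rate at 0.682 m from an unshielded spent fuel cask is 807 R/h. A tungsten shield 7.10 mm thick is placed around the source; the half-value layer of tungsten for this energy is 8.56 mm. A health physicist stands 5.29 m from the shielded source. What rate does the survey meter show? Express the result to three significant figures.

7.55 R/h

Distance alone: (0.682/5.29)² = 0.01662, so 807 × 0.01662 = 13.41 R/h.
Shield: 7.10/8.56 = 0.8294 half-value layers → attenuation 2^(−0.8294) = 0.5628.
Combined: 13.41 × 0.5628 = 7.547 R/h.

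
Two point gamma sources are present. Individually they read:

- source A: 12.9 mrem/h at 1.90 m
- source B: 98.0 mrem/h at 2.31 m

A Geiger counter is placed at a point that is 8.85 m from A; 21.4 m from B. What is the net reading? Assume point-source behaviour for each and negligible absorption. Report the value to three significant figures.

1.74 mrem/h

By superposition, sum each source's inverse-square contribution:
A: 12.9 × (1.90/8.85)² = 0.5946 mrem/h
B: 98.0 × (2.31/21.4)² = 1.142 mrem/h
Total = 0.5946 + 1.142 = 1.737 mrem/h.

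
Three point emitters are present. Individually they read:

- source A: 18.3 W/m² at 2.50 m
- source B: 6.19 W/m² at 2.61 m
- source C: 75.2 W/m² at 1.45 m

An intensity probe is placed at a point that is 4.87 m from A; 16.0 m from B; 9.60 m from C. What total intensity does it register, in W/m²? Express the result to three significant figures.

Each source contributes Iᵢ·(dᵢ/rᵢ)²; contributions add.
A: 18.3 × (2.50/4.87)² = 4.823 W/m²
B: 6.19 × (2.61/16.0)² = 0.1647 W/m²
C: 75.2 × (1.45/9.60)² = 1.716 W/m²
Total = 4.823 + 0.1647 + 1.716 = 6.704 W/m².

6.70 W/m²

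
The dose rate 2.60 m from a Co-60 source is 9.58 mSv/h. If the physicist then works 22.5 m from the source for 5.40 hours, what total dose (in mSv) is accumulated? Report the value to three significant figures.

0.691 mSv

Intensity scales as (d₁/d₂)², so rate at 22.5 m:
(2.60/22.5)² = 0.01335, so 9.58 × 0.01335 = 0.1279 mSv/h.
Dose = rate × time = 0.1279 mSv/h × 5.400 h = 0.6907 mSv.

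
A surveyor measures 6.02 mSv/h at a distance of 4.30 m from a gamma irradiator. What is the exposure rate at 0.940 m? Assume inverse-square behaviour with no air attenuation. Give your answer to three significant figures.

By the inverse-square law, the rate at 0.940 m is
6.02 × (4.30/0.940)² = 6.02 × 20.93 = 126.0 mSv/h.

126 mSv/h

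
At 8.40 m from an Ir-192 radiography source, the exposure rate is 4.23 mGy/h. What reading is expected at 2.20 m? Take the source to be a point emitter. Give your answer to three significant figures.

Using I₁d₁² = I₂d₂², the rate at 2.20 m is
4.23 × (8.40/2.20)² = 4.23 × 14.58 = 61.67 mGy/h.

61.7 mGy/h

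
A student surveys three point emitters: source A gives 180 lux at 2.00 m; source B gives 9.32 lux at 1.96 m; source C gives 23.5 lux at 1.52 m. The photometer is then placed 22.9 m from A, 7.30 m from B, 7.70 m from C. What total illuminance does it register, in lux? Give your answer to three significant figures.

2.96 lux

By superposition, sum each source's inverse-square contribution:
A: 180 × (2.00/22.9)² = 1.373 lux
B: 9.32 × (1.96/7.30)² = 0.6719 lux
C: 23.5 × (1.52/7.70)² = 0.9157 lux
Total = 1.373 + 0.6719 + 0.9157 = 2.961 lux.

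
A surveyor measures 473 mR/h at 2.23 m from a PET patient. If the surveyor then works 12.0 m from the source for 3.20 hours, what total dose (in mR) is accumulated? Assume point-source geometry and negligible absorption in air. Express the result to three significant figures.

Using I₁d₁² = I₂d₂², rate at 12.0 m:
473 × (2.23/12.0)² = 473 × 0.03453 = 16.33 mR/h.
Dose = rate × time = 16.33 mR/h × 3.200 h = 52.26 mR.

52.3 mR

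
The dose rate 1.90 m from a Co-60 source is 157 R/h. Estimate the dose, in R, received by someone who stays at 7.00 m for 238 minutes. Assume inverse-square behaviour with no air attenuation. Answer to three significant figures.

45.9 R

Since intensity falls as 1/r², rate at 7.00 m:
157 × (1.90/7.00)² = 157 × 0.07367 = 11.57 R/h.
Dose = rate × time = 11.57 R/h × 3.967 h = 45.90 R.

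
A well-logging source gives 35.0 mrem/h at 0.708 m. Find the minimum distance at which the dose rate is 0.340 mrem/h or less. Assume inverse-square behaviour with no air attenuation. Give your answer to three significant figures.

7.18 m

Intensity scales as (d₁/d₂)², so d₂ = d₁·√(I₁/I₂).
I₁/I₂ = 35.0/0.340 = 102.9, so d₂ = 0.708 × √102.9 = 7.182 m.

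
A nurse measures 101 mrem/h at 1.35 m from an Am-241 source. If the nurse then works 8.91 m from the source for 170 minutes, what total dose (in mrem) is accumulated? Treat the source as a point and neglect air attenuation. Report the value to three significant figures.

Intensity scales as (d₁/d₂)², so rate at 8.91 m:
101 × (1.35/8.91)² = 101 × 0.02296 = 2.319 mrem/h.
Dose = rate × time = 2.319 mrem/h × 2.833 h = 6.570 mrem.

6.57 mrem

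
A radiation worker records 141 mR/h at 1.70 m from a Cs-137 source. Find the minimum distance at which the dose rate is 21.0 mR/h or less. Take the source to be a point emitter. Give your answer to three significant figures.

By the inverse-square law, d₂ = d₁·√(I₁/I₂).
I₁/I₂ = 141/21.0 = 6.714, so d₂ = 1.70 × √6.714 = 4.405 m.

4.41 m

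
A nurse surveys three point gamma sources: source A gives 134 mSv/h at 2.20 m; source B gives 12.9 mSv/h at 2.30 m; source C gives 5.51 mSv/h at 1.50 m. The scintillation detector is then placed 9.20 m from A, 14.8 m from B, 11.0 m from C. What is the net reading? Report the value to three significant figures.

By superposition, sum each source's inverse-square contribution:
A: 134 × (2.20/9.20)² = 7.663 mSv/h
B: 12.9 × (2.30/14.8)² = 0.3115 mSv/h
C: 5.51 × (1.50/11.0)² = 0.1025 mSv/h
Total = 7.663 + 0.3115 + 0.1025 = 8.077 mSv/h.

8.08 mSv/h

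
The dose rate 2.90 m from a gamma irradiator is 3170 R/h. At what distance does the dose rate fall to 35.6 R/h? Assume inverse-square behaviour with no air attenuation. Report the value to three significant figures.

Since intensity falls as 1/r², d₂ = d₁·√(I₁/I₂).
I₁/I₂ = 3170/35.6 = 89.04, so d₂ = 2.90 × √89.04 = 27.36 m.

27.4 m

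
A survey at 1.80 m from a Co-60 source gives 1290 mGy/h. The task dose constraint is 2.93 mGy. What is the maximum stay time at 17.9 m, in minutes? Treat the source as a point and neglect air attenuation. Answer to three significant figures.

13.5 min

Applying the 1/r² law, rate at 17.9 m:
(1.80/17.9)² = 0.01011, so 1290 × 0.01011 = 13.04 mGy/h.
Stay time = 2.93 mGy ÷ 13.04 mGy/h = 0.2247 h = 13.48 min.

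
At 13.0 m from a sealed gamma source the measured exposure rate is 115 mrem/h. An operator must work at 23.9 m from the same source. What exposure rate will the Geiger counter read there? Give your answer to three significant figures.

34.0 mrem/h

Using I₁d₁² = I₂d₂², scaling from 13.0 m to 23.9 m:
115 × (13.0/23.9)² = 115 × 0.2959 = 34.03 mrem/h.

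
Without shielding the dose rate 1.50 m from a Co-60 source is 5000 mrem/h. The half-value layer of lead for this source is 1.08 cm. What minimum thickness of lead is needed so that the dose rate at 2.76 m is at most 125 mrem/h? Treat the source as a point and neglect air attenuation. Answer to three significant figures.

At 2.76 m, distance alone gives (1.50/2.76)² = 0.2954, so 5000 × 0.2954 = 1477 mrem/h.
Further attenuation needed: 1477/125 = 11.82.
n = log₂(11.82) = 3.563 half-value layers.
Thickness = 3.563 × 1.08 cm = 3.848 cm.

3.85 cm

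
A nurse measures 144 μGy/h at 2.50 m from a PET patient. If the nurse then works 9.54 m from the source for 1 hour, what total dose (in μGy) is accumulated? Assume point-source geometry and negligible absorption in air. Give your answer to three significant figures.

Using I₁d₁² = I₂d₂², rate at 9.54 m:
(2.50/9.54)² = 0.06867, so 144 × 0.06867 = 9.888 μGy/h.
Dose = rate × time = 9.888 μGy/h × 1.000 h = 9.888 μGy.

9.89 μGy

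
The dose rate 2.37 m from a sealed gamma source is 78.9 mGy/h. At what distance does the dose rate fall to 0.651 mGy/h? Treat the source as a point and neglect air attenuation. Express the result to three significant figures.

26.1 m

Since intensity falls as 1/r², d₂ = d₁·√(I₁/I₂).
I₁/I₂ = 78.9/0.651 = 121.2, so d₂ = 2.37 × √121.2 = 26.09 m.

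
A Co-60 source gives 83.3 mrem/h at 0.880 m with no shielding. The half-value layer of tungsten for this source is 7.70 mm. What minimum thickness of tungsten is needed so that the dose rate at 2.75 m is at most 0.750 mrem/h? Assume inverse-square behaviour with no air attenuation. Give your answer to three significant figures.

At 2.75 m, distance alone gives (0.880/2.75)² = 0.1024, so 83.3 × 0.1024 = 8.530 mrem/h.
Further attenuation needed: 8.530/0.750 = 11.37.
n = log₂(11.37) = 3.507 half-value layers.
Thickness = 3.507 × 7.70 mm = 27.00 mm.

27.0 mm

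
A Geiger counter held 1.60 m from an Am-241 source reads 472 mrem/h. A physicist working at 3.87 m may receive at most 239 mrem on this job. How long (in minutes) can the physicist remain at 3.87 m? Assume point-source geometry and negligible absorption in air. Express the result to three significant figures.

178 min

Intensity scales as (d₁/d₂)², so rate at 3.87 m:
(1.60/3.87)² = 0.1709, so 472 × 0.1709 = 80.66 mrem/h.
Stay time = 239 mrem ÷ 80.66 mrem/h = 2.963 h = 177.8 min.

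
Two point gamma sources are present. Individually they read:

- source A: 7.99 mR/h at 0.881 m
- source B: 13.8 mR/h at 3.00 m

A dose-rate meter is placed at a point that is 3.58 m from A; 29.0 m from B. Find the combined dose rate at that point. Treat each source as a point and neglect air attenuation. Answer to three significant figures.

By superposition, sum each source's inverse-square contribution:
A: 7.99 × (0.881/3.58)² = 0.4839 mR/h
B: 13.8 × (3.00/29.0)² = 0.1477 mR/h
Total = 0.4839 + 0.1477 = 0.6316 mR/h.

0.632 mR/h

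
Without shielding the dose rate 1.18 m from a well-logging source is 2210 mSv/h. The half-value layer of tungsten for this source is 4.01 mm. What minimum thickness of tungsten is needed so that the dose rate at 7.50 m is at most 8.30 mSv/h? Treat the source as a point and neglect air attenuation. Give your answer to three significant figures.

10.9 mm

At 7.50 m, distance alone gives (1.18/7.50)² = 0.02475, so 2210 × 0.02475 = 54.70 mSv/h.
Further attenuation needed: 54.70/8.30 = 6.590.
n = log₂(6.590) = 2.720 half-value layers.
Thickness = 2.720 × 4.01 mm = 10.91 mm.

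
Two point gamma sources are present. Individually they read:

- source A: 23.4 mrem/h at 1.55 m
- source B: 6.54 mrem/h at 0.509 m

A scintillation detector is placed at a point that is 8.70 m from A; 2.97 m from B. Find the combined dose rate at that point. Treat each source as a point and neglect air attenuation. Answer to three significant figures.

Each source contributes Iᵢ·(dᵢ/rᵢ)²; contributions add.
A: 23.4 × (1.55/8.70)² = 0.7427 mrem/h
B: 6.54 × (0.509/2.97)² = 0.1921 mrem/h
Total = 0.7427 + 0.1921 = 0.9348 mrem/h.

0.935 mrem/h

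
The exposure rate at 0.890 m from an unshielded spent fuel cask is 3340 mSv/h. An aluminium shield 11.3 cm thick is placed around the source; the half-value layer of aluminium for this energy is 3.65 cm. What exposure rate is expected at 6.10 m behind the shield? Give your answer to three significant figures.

8.32 mSv/h

Distance alone: 3340 × (0.890/6.10)² = 3340 × 0.02129 = 71.11 mSv/h.
Shield: 11.3/3.65 = 3.096 half-value layers → attenuation 2^(−3.096) = 0.1170.
Combined: 71.11 × 0.1170 = 8.320 mSv/h.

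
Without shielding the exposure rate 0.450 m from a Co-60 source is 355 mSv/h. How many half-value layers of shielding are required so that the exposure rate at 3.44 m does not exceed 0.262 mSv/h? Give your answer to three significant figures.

At 3.44 m, distance alone gives (0.450/3.44)² = 0.01711, so 355 × 0.01711 = 6.074 mSv/h.
Further attenuation needed: 6.074/0.262 = 23.18.
n = log₂(23.18) = 4.535 half-value layers.

4.54 half-value layers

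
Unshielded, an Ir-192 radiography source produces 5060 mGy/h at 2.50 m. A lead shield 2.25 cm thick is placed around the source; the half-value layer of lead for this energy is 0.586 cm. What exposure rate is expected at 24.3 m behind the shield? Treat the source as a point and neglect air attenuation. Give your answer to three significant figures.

3.74 mGy/h

Distance alone: 5060 × (2.50/24.3)² = 5060 × 0.01058 = 53.53 mGy/h.
Shield: 2.25/0.586 = 3.840 half-value layers → attenuation 2^(−3.840) = 0.06983.
Combined: 53.53 × 0.06983 = 3.738 mGy/h.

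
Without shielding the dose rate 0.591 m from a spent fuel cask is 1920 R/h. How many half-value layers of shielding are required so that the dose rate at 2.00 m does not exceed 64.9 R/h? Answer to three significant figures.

At 2.00 m, distance alone gives (0.591/2.00)² = 0.08732, so 1920 × 0.08732 = 167.7 R/h.
Further attenuation needed: 167.7/64.9 = 2.584.
n = log₂(2.584) = 1.370 half-value layers.

1.37 half-value layers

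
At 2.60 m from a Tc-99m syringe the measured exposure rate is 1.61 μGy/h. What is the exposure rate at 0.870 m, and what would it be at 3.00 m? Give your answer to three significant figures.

14.4 μGy/h; 1.21 μGy/h

Applying the 1/r² law,
At 0.870 m: 1.61 × (2.60/0.870)² = 1.61 × 8.931 = 14.38 μGy/h
At 3.00 m: (0.870/3.00)² = 0.08410, so 14.38 × 0.08410 = 1.209 μGy/h.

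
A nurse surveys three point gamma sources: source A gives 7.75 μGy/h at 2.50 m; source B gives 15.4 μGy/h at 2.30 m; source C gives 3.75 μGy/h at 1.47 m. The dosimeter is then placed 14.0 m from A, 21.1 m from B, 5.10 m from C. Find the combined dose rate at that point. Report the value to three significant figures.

Each source contributes Iᵢ·(dᵢ/rᵢ)²; contributions add.
A: 7.75 × (2.50/14.0)² = 0.2471 μGy/h
B: 15.4 × (2.30/21.1)² = 0.1830 μGy/h
C: 3.75 × (1.47/5.10)² = 0.3115 μGy/h
Total = 0.2471 + 0.1830 + 0.3115 = 0.7416 μGy/h.

0.742 μGy/h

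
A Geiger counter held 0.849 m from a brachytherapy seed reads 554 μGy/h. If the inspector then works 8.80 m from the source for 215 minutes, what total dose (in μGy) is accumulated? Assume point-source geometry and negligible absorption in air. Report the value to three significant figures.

18.5 μGy

Using I₁d₁² = I₂d₂², rate at 8.80 m:
(0.849/8.80)² = 0.009308, so 554 × 0.009308 = 5.157 μGy/h.
Dose = rate × time = 5.157 μGy/h × 3.583 h = 18.48 μGy.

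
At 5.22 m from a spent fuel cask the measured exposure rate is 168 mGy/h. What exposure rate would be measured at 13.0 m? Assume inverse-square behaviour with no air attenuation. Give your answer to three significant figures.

27.1 mGy/h

By the inverse-square law, scaling from 5.22 m to 13.0 m:
168 × (5.22/13.0)² = 168 × 0.1612 = 27.08 mGy/h.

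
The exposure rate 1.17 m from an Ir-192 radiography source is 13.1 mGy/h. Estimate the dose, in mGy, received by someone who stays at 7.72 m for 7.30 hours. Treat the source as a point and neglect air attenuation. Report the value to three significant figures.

Using I₁d₁² = I₂d₂², rate at 7.72 m:
(1.17/7.72)² = 0.02297, so 13.1 × 0.02297 = 0.3009 mGy/h.
Dose = rate × time = 0.3009 mGy/h × 7.300 h = 2.197 mGy.

2.20 mGy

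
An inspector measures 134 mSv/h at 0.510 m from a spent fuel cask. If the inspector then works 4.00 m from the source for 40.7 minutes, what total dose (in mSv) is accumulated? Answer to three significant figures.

Since intensity falls as 1/r², rate at 4.00 m:
(0.510/4.00)² = 0.01626, so 134 × 0.01626 = 2.179 mSv/h.
Dose = rate × time = 2.179 mSv/h × 0.6783 h = 1.478 mSv.

1.48 mSv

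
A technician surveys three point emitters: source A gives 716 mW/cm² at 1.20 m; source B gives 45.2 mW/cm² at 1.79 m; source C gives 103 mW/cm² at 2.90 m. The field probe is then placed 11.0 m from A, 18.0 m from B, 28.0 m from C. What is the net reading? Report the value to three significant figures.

10.1 mW/cm²

Each source contributes Iᵢ·(dᵢ/rᵢ)²; contributions add.
A: 716 × (1.20/11.0)² = 8.521 mW/cm²
B: 45.2 × (1.79/18.0)² = 0.4470 mW/cm²
C: 103 × (2.90/28.0)² = 1.105 mW/cm²
Total = 8.521 + 0.4470 + 1.105 = 10.07 mW/cm².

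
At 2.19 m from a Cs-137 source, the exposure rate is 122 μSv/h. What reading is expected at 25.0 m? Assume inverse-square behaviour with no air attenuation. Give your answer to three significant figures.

0.936 μSv/h

Applying the 1/r² law, the rate at 25.0 m is
122 × (2.19/25.0)² = 122 × 0.007674 = 0.9362 μSv/h.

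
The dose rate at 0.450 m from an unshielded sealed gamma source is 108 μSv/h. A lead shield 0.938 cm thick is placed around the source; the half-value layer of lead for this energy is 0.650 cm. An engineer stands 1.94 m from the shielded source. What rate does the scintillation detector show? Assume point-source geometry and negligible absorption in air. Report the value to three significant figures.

2.14 μSv/h

Distance alone: (0.450/1.94)² = 0.05380, so 108 × 0.05380 = 5.810 μSv/h.
Shield: 0.938/0.650 = 1.443 half-value layers → attenuation 2^(−1.443) = 0.3678.
Combined: 5.810 × 0.3678 = 2.137 μSv/h.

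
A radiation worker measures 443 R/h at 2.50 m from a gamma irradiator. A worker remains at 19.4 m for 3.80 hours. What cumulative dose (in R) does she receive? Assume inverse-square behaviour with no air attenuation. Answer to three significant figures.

Applying the 1/r² law, rate at 19.4 m:
443 × (2.50/19.4)² = 443 × 0.01661 = 7.358 R/h.
Dose = rate × time = 7.358 R/h × 3.800 h = 27.96 R.

28.0 R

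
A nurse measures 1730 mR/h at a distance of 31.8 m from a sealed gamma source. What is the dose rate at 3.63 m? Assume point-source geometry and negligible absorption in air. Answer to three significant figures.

133000 mR/h

Using I₁d₁² = I₂d₂², the rate at 3.63 m is
(31.8/3.63)² = 76.74, so 1730 × 76.74 = 132800 mR/h.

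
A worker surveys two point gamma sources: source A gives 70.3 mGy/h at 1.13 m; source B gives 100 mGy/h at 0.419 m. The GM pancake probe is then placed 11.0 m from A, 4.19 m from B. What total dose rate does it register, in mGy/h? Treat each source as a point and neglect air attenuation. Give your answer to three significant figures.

1.74 mGy/h

By superposition, sum each source's inverse-square contribution:
A: 70.3 × (1.13/11.0)² = 0.7419 mGy/h
B: 100 × (0.419/4.19)² = 1.000 mGy/h
Total = 0.7419 + 1.000 = 1.742 mGy/h.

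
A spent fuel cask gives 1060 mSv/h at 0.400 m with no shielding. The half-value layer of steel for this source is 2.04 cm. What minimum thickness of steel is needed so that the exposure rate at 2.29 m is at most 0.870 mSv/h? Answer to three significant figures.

10.6 cm

At 2.29 m, distance alone gives (0.400/2.29)² = 0.03051, so 1060 × 0.03051 = 32.34 mSv/h.
Further attenuation needed: 32.34/0.870 = 37.17.
n = log₂(37.17) = 5.216 half-value layers.
Thickness = 5.216 × 2.04 cm = 10.64 cm.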